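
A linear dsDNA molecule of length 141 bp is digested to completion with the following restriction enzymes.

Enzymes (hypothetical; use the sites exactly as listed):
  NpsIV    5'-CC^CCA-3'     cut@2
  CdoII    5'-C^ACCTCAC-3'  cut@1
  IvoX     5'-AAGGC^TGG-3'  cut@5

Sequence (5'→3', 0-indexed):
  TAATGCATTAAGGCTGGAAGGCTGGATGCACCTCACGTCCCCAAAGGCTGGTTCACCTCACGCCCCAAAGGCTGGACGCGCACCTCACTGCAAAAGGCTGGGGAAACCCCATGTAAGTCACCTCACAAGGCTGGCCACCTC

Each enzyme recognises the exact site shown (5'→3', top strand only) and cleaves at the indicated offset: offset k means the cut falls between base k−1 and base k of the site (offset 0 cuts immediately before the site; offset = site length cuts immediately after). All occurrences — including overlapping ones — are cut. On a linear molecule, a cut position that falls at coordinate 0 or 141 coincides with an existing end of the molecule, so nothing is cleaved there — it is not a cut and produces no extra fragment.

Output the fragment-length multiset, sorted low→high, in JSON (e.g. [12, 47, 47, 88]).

[6,7,8,8,8,9,10,10,10,11,11,12,14,17]

Scan for sites:
  NpsIV CCCCA/2: at [38, 62, 106] ⇒ [40, 64, 108]
  CdoII CACCTCAC/1: at [28, 53, 80, 118] ⇒ [29, 54, 81, 119]
  IvoX AAGGCTGG/5: at [9, 17, 43, 67, 93, 126] ⇒ [14, 22, 48, 72, 98, 131]

All cut coordinates (distinct, sorted): [14, 22, 29, 40, 48, 54, 64, 72, 81, 98, 108, 119, 131]

Fragment lengths:
  [0,14): 14 bp
  [14,22): 8 bp
  [22,29): 7 bp
  [29,40): 11 bp
  [40,48): 8 bp
  [48,54): 6 bp
  [54,64): 10 bp
  [64,72): 8 bp
  [72,81): 9 bp
  [81,98): 17 bp
  [98,108): 10 bp
  [108,119): 11 bp
  [119,131): 12 bp
  [131,141): 10 bp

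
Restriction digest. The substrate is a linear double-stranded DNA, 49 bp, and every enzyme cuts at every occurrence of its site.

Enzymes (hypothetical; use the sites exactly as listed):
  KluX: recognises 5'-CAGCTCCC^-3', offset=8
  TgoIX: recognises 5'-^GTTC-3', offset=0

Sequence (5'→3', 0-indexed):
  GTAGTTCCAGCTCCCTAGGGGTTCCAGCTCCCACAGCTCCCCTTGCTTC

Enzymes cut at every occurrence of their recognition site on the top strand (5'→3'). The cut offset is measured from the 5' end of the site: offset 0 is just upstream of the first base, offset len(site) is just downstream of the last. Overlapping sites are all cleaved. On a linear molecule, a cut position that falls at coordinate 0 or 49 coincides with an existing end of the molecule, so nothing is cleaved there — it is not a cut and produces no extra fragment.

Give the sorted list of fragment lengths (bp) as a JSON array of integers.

Scan for sites:
  KluX CAGCTCCC/8: at [7, 24, 33] ⇒ [15, 32, 41]
  TgoIX GTTC/0: at [3, 20] ⇒ [3, 20]

All cut coordinates (distinct, sorted): [3, 15, 20, 32, 41]

Fragment lengths:
  [0,3): 3 bp
  [3,15): 12 bp
  [15,20): 5 bp
  [20,32): 12 bp
  [32,41): 9 bp
  [41,49): 8 bp

[3,5,8,9,12,12]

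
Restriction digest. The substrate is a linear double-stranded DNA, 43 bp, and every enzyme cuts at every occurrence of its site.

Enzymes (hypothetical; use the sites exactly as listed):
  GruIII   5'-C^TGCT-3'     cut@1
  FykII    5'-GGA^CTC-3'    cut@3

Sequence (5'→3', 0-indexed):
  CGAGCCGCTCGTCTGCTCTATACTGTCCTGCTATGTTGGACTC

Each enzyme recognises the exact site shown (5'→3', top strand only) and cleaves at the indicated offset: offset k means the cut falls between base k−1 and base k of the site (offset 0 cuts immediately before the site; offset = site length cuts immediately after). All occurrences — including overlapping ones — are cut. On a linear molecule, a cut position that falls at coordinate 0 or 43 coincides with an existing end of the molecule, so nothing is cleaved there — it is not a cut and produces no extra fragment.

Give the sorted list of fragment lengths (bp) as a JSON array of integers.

[3,12,13,15]

Site scan:
  GruIII CTGCT/1: at [12, 27] ⇒ [13, 28]
  FykII GGACTC/3: at [37] ⇒ [40]

Pooled cuts: [13, 28, 40]

Fragments:
  [0,13): 13 bp
  [13,28): 15 bp
  [28,40): 12 bp
  [40,43): 3 bp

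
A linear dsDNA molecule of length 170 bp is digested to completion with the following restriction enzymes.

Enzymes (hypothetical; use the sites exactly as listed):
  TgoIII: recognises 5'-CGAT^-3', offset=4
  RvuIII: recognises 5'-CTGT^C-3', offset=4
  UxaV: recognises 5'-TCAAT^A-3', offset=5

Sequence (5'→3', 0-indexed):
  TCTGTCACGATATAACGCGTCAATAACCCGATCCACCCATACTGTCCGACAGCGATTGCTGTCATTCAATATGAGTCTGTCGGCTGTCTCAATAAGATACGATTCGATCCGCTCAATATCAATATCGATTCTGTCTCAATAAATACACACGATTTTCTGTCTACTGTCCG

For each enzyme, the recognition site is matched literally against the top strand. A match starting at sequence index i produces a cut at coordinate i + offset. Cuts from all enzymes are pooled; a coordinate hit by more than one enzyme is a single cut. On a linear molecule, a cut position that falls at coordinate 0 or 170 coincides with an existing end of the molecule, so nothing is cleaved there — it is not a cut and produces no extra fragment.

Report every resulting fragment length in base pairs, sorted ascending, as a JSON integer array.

Per-enzyme occurrences:
  TgoIII CGAT/4: at [7, 28, 52, 99, 104, 125, 149] ⇒ [11, 32, 56, 103, 108, 129, 153]
  RvuIII CTGTC/4: at [1, 41, 58, 76, 83, 130, 156, 163] ⇒ [5, 45, 62, 80, 87, 134, 160, 167]
  UxaV TCAATA/5: at [19, 65, 88, 112, 118, 135] ⇒ [24, 70, 93, 117, 123, 140]

Pooled cuts: [5, 11, 24, 32, 45, 56, 62, 70, 80, 87, 93, 103, 108, 117, 123, 129, 134, 140, 153, 160, 167]

Fragments:
  [0,5): 5 bp
  [5,11): 6 bp
  [11,24): 13 bp
  [24,32): 8 bp
  [32,45): 13 bp
  [45,56): 11 bp
  [56,62): 6 bp
  [62,70): 8 bp
  [70,80): 10 bp
  [80,87): 7 bp
  [87,93): 6 bp
  [93,103): 10 bp
  [103,108): 5 bp
  [108,117): 9 bp
  [117,123): 6 bp
  [123,129): 6 bp
  [129,134): 5 bp
  [134,140): 6 bp
  [140,153): 13 bp
  [153,160): 7 bp
  [160,167): 7 bp
  [167,170): 3 bp

[3,5,5,5,6,6,6,6,6,6,7,7,7,8,8,9,10,10,11,13,13,13]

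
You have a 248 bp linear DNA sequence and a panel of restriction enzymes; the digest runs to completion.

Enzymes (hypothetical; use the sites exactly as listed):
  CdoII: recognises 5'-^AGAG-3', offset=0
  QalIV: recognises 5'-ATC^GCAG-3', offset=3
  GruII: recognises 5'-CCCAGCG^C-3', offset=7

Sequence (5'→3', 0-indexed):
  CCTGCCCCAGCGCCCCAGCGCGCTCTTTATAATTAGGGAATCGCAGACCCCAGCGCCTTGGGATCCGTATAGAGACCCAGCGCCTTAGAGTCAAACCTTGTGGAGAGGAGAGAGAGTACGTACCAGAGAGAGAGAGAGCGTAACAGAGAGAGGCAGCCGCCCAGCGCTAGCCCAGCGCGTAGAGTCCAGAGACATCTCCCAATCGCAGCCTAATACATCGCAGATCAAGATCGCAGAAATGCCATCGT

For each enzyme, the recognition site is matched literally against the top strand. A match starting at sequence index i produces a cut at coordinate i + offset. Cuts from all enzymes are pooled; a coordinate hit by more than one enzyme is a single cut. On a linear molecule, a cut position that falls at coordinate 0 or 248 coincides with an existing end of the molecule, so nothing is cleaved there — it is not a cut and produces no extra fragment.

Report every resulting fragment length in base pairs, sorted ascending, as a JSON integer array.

Per-enzyme occurrences:
  CdoII AGAG/0: at [70, 86, 103, 108, 110, 112, 124, 126, 128, 130, 132, 134, 144, 146, 148, 180, 187] ⇒ [70, 86, 103, 108, 110, 112, 124, 126, 128, 130, 132, 134, 144, 146, 148, 180, 187]
  QalIV ATCGCAG/3: at [39, 201, 216, 229] ⇒ [42, 204, 219, 232]
  GruII CCCAGCGC/7: at [5, 13, 48, 75, 159, 170] ⇒ [12, 20, 55, 82, 166, 177]

All cut coordinates (distinct, sorted): [12, 20, 42, 55, 70, 82, 86, 103, 108, 110, 112, 124, 126, 128, 130, 132, 134, 144, 146, 148, 166, 177, 180, 187, 204, 219, 232]

Fragment lengths:
  [0,12): 12 bp
  [12,20): 8 bp
  [20,42): 22 bp
  [42,55): 13 bp
  [55,70): 15 bp
  [70,82): 12 bp
  [82,86): 4 bp
  [86,103): 17 bp
  [103,108): 5 bp
  [108,110): 2 bp
  [110,112): 2 bp
  [112,124): 12 bp
  [124,126): 2 bp
  [126,128): 2 bp
  [128,130): 2 bp
  [130,132): 2 bp
  [132,134): 2 bp
  [134,144): 10 bp
  [144,146): 2 bp
  [146,148): 2 bp
  [148,166): 18 bp
  [166,177): 11 bp
  [177,180): 3 bp
  [180,187): 7 bp
  [187,204): 17 bp
  [204,219): 15 bp
  [219,232): 13 bp
  [232,248): 16 bp

[2,2,2,2,2,2,2,2,2,3,4,5,7,8,10,11,12,12,12,13,13,15,15,16,17,17,18,22]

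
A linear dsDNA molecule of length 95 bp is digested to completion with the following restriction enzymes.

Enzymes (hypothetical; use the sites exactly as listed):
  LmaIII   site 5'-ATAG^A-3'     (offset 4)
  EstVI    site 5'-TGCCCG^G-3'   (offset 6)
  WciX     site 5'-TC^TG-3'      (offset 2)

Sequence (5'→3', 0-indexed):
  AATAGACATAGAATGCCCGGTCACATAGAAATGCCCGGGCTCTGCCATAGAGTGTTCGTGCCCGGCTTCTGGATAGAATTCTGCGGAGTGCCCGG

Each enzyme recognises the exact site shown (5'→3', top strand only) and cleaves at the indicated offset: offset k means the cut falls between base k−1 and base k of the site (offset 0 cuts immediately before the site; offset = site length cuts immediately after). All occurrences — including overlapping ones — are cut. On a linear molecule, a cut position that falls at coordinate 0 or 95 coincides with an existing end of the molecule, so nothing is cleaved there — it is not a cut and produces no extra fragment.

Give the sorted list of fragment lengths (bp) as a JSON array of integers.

Per-enzyme occurrences:
  LmaIII (ATAGA, off=4): starts [1, 7, 24, 46, 72] → cuts [5, 11, 28, 50, 76]
  EstVI (TGCCCGG, off=6): starts [13, 31, 58, 88] → cuts [19, 37, 64, 94]
  WciX (TCTG, off=2): starts [40, 67, 79] → cuts [42, 69, 81]

Pooled cuts: [5, 11, 19, 28, 37, 42, 50, 64, 69, 76, 81, 94]

Fragment lengths:
  [0,5): 5 bp
  [5,11): 6 bp
  [11,19): 8 bp
  [19,28): 9 bp
  [28,37): 9 bp
  [37,42): 5 bp
  [42,50): 8 bp
  [50,64): 14 bp
  [64,69): 5 bp
  [69,76): 7 bp
  [76,81): 5 bp
  [81,94): 13 bp
  [94,95): 1 bp

[1,5,5,5,5,6,7,8,8,9,9,13,14]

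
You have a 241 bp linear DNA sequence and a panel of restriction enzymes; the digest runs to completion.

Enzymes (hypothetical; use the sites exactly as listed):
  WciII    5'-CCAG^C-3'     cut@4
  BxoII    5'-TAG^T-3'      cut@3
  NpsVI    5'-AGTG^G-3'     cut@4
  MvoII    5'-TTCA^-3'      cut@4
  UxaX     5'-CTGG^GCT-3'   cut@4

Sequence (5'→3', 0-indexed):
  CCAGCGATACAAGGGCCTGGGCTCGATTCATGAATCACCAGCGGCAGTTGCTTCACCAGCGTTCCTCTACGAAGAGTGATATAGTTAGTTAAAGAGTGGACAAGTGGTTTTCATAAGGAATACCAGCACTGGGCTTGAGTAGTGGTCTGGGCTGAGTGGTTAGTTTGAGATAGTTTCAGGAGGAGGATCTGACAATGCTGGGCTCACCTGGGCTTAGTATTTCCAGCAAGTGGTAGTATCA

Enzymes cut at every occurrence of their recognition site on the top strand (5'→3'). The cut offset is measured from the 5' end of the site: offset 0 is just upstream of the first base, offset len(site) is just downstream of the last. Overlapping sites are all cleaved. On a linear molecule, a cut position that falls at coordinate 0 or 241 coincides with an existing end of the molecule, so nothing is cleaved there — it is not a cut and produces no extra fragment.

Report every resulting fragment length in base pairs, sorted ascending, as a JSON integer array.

Per-enzyme occurrences:
  WciII (CCAGC, off=4): starts [0, 37, 55, 122, 222] → cuts [4, 41, 59, 126, 226]
  BxoII (TAGT, off=3): starts [81, 85, 139, 160, 170, 214, 233] → cuts [84, 88, 142, 163, 173, 217, 236]
  NpsVI (AGTGG, off=4): starts [94, 102, 140, 154, 228] → cuts [98, 106, 144, 158, 232]
  MvoII (TTCA, off=4): starts [26, 51, 109, 174] → cuts [30, 55, 113, 178]
  UxaX (CTGGGCT, off=4): starts [16, 128, 146, 197, 207] → cuts [20, 132, 150, 201, 211]

All cut coordinates (distinct, sorted): [4, 20, 30, 41, 55, 59, 84, 88, 98, 106, 113, 126, 132, 142, 144, 150, 158, 163, 173, 178, 201, 211, 217, 226, 232, 236]

Fragment lengths:
  [0,4): 4 bp
  [4,20): 16 bp
  [20,30): 10 bp
  [30,41): 11 bp
  [41,55): 14 bp
  [55,59): 4 bp
  [59,84): 25 bp
  [84,88): 4 bp
  [88,98): 10 bp
  [98,106): 8 bp
  [106,113): 7 bp
  [113,126): 13 bp
  [126,132): 6 bp
  [132,142): 10 bp
  [142,144): 2 bp
  [144,150): 6 bp
  [150,158): 8 bp
  [158,163): 5 bp
  [163,173): 10 bp
  [173,178): 5 bp
  [178,201): 23 bp
  [201,211): 10 bp
  [211,217): 6 bp
  [217,226): 9 bp
  [226,232): 6 bp
  [232,236): 4 bp
  [236,241): 5 bp

[2,4,4,4,4,5,5,5,6,6,6,6,7,8,8,9,10,10,10,10,10,11,13,14,16,23,25]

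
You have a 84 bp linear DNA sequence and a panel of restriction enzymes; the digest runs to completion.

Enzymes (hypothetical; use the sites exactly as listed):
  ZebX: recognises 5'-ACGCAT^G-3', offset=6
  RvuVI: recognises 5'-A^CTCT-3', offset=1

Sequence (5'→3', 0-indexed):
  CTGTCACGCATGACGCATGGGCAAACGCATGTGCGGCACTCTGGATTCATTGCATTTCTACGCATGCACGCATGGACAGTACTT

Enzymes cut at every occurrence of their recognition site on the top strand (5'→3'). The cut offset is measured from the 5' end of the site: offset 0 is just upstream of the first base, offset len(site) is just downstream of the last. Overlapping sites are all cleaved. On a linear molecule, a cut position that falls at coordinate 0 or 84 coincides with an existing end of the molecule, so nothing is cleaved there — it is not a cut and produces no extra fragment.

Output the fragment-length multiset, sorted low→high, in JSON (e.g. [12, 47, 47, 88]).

Per-enzyme occurrences:
  ZebX (ACGCATG, off=6): starts [5, 12, 24, 59, 67] → cuts [11, 18, 30, 65, 73]
  RvuVI (ACTCT, off=1): starts [37] → cuts [38]

Pooled cuts: [11, 18, 30, 38, 65, 73]

Fragment lengths:
  [0,11): 11 bp
  [11,18): 7 bp
  [18,30): 12 bp
  [30,38): 8 bp
  [38,65): 27 bp
  [65,73): 8 bp
  [73,84): 11 bp

[7,8,8,11,11,12,27]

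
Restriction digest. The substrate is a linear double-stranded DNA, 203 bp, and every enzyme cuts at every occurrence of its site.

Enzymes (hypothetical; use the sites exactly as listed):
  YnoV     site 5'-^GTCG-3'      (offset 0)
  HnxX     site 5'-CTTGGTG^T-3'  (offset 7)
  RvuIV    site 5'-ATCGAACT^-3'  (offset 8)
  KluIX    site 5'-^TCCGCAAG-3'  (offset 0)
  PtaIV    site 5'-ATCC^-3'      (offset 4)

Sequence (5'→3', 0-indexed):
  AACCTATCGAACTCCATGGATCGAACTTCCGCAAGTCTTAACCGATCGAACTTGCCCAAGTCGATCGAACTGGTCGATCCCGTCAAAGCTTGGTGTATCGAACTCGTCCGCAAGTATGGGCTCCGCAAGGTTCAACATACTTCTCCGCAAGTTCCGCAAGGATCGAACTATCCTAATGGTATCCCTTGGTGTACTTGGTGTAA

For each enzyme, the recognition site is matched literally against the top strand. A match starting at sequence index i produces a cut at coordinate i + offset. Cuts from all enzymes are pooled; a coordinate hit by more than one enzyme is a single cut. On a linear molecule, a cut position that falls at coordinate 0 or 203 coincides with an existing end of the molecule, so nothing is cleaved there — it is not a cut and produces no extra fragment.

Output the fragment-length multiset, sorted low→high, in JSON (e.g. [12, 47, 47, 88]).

[1,2,3,4,7,7,8,9,9,9,11,12,13,14,15,15,17,22,25]

Scan for sites:
  YnoV GTCG/0: at [59, 72] ⇒ [59, 72]
  HnxX CTTGGTGT/7: at [88, 184, 193] ⇒ [95, 191, 200]
  RvuIV ATCGAACT/8: at [5, 19, 44, 63, 96, 161] ⇒ [13, 27, 52, 71, 104, 169]
  KluIX TCCGCAAG/0: at [27, 106, 121, 143, 152] ⇒ [27, 106, 121, 143, 152]
  PtaIV ATCC/4: at [76, 169, 180] ⇒ [80, 173, 184]

All cut coordinates (distinct, sorted): [13, 27, 52, 59, 71, 72, 80, 95, 104, 106, 121, 143, 152, 169, 173, 184, 191, 200]

Fragments:
  [0,13): 13 bp
  [13,27): 14 bp
  [27,52): 25 bp
  [52,59): 7 bp
  [59,71): 12 bp
  [71,72): 1 bp
  [72,80): 8 bp
  [80,95): 15 bp
  [95,104): 9 bp
  [104,106): 2 bp
  [106,121): 15 bp
  [121,143): 22 bp
  [143,152): 9 bp
  [152,169): 17 bp
  [169,173): 4 bp
  [173,184): 11 bp
  [184,191): 7 bp
  [191,200): 9 bp
  [200,203): 3 bp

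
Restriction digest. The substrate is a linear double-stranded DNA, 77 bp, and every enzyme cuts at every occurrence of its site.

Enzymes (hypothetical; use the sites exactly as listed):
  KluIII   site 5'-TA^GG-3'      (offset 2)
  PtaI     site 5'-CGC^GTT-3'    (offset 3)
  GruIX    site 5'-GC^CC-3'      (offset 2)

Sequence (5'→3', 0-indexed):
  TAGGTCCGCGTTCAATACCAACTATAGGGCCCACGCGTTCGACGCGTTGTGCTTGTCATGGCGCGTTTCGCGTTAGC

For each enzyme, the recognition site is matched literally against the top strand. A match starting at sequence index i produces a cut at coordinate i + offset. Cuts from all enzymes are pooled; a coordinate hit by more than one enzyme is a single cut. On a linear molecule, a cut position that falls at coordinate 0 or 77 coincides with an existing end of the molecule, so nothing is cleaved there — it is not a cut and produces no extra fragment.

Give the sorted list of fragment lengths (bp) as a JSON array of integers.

[2,4,6,6,7,7,9,17,19]

Scan for sites:
  KluIII TAGG/2: at [0, 24] ⇒ [2, 26]
  PtaI CGCGTT/3: at [6, 33, 42, 61, 68] ⇒ [9, 36, 45, 64, 71]
  GruIX GCCC/2: at [28] ⇒ [30]

Pooled cuts: [2, 9, 26, 30, 36, 45, 64, 71]

Fragments:
  [0,2): 2 bp
  [2,9): 7 bp
  [9,26): 17 bp
  [26,30): 4 bp
  [30,36): 6 bp
  [36,45): 9 bp
  [45,64): 19 bp
  [64,71): 7 bp
  [71,77): 6 bp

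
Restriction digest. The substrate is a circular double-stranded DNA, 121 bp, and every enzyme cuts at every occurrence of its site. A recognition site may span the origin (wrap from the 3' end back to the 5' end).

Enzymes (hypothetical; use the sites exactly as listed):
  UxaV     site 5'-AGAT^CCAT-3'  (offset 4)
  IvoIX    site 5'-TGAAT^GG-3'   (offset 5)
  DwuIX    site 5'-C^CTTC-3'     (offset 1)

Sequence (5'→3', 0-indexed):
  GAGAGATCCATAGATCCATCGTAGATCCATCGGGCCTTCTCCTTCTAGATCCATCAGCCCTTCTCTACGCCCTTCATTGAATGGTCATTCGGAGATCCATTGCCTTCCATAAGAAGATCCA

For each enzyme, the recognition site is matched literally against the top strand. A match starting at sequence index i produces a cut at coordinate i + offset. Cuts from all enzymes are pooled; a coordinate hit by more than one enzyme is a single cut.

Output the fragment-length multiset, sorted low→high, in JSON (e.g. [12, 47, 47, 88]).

Scan for sites:
  UxaV AGATCCAT/4: at [3, 11, 22, 46, 92] ⇒ [7, 15, 26, 50, 96]
  IvoIX TGAATGG/5: at [77] ⇒ [82]
  DwuIX CCTTC/1: at [34, 40, 58, 70, 102] ⇒ [35, 41, 59, 71, 103]

Pooled cuts: [7, 15, 26, 35, 41, 50, 59, 71, 82, 96, 103]

Fragments:
  7→15: 8 bp
  15→26: 11 bp
  26→35: 9 bp
  35→41: 6 bp
  41→50: 9 bp
  50→59: 9 bp
  59→71: 12 bp
  71→82: 11 bp
  82→96: 14 bp
  96→103: 7 bp
  103→7 (wrap): 121-103+7 = 25 bp

[6,7,8,9,9,9,11,11,12,14,25]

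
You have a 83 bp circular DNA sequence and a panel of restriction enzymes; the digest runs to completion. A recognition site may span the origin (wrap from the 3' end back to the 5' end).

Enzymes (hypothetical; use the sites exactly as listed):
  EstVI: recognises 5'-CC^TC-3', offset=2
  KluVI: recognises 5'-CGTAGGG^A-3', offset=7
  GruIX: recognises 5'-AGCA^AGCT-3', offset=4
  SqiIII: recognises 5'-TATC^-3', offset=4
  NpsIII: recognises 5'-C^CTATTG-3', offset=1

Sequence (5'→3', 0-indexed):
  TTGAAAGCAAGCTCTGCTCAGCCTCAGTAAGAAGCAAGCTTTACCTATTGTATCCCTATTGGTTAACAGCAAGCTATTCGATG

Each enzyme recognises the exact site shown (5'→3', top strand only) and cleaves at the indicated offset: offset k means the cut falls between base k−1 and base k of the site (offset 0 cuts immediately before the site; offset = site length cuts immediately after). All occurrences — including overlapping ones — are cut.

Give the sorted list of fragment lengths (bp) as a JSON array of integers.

[1,8,10,13,14,16,21]

Scan for sites:
  EstVI CCTC/2: at [21] ⇒ [23]
  KluVI (CGTAGGGA, off=7): no sites
  GruIX AGCAAGCT/4: at [5, 32, 67] ⇒ [9, 36, 71]
  SqiIII TATC/4: at [50] ⇒ [54]
  NpsIII CCTATTG/1: at [43, 54] ⇒ [44, 55]

Pooled cuts: [9, 23, 36, 44, 54, 55, 71]

Fragments:
  9→23: 14 bp
  23→36: 13 bp
  36→44: 8 bp
  44→54: 10 bp
  54→55: 1 bp
  55→71: 16 bp
  71→9 (wrap): 83-71+9 = 21 bp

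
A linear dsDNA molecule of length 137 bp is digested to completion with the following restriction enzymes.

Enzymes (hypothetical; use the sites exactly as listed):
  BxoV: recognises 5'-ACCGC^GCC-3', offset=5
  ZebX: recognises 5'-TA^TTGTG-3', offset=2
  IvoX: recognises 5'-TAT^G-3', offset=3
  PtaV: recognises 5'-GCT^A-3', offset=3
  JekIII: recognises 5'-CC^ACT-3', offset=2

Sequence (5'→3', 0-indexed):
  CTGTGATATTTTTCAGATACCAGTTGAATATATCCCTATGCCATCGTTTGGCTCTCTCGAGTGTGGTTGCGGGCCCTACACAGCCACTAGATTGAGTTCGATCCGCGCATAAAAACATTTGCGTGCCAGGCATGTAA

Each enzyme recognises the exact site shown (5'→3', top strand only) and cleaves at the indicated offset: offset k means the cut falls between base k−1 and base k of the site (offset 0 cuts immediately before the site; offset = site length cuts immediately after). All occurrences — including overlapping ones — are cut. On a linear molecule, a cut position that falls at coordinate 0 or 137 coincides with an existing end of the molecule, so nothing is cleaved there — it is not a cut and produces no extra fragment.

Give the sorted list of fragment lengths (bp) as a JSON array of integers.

Scan for sites:
  BxoV (ACCGCGCC, off=5): no sites
  ZebX (TATTGTG, off=2): no sites
  IvoX (TATG, off=3): starts [36] → cuts [39]
  PtaV (GCTA, off=3): no sites
  JekIII (CCACT, off=2): starts [83] → cuts [85]

Pooled cuts: [39, 85]

Fragments:
  [0,39): 39 bp
  [39,85): 46 bp
  [85,137): 52 bp

[39,46,52]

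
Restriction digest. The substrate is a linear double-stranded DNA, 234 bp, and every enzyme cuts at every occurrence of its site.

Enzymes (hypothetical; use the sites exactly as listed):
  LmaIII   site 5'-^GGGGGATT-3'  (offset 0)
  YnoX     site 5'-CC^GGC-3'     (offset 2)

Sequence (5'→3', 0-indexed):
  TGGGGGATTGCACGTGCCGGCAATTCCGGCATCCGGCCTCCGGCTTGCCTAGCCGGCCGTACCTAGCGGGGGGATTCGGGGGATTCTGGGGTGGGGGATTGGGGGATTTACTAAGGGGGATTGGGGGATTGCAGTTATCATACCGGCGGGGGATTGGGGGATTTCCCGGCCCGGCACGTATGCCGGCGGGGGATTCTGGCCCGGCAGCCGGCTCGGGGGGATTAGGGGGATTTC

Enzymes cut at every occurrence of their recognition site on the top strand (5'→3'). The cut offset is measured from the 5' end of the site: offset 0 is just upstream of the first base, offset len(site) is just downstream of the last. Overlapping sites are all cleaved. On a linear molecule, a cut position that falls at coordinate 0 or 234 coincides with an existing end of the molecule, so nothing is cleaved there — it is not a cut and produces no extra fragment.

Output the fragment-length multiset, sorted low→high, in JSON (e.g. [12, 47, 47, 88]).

Per-enzyme occurrences:
  LmaIII GGGGGATT/0: at [1, 68, 77, 92, 100, 114, 122, 147, 155, 187, 215, 224] ⇒ [1, 68, 77, 92, 100, 114, 122, 147, 155, 187, 215, 224]
  YnoX CCGGC/2: at [16, 25, 32, 39, 52, 142, 165, 170, 182, 200, 207] ⇒ [18, 27, 34, 41, 54, 144, 167, 172, 184, 202, 209]

All cut coordinates (distinct, sorted): [1, 18, 27, 34, 41, 54, 68, 77, 92, 100, 114, 122, 144, 147, 155, 167, 172, 184, 187, 202, 209, 215, 224]

Fragments:
  [0,1): 1 bp
  [1,18): 17 bp
  [18,27): 9 bp
  [27,34): 7 bp
  [34,41): 7 bp
  [41,54): 13 bp
  [54,68): 14 bp
  [68,77): 9 bp
  [77,92): 15 bp
  [92,100): 8 bp
  [100,114): 14 bp
  [114,122): 8 bp
  [122,144): 22 bp
  [144,147): 3 bp
  [147,155): 8 bp
  [155,167): 12 bp
  [167,172): 5 bp
  [172,184): 12 bp
  [184,187): 3 bp
  [187,202): 15 bp
  [202,209): 7 bp
  [209,215): 6 bp
  [215,224): 9 bp
  [224,234): 10 bp

[1,3,3,5,6,7,7,7,8,8,8,9,9,9,10,12,12,13,14,14,15,15,17,22]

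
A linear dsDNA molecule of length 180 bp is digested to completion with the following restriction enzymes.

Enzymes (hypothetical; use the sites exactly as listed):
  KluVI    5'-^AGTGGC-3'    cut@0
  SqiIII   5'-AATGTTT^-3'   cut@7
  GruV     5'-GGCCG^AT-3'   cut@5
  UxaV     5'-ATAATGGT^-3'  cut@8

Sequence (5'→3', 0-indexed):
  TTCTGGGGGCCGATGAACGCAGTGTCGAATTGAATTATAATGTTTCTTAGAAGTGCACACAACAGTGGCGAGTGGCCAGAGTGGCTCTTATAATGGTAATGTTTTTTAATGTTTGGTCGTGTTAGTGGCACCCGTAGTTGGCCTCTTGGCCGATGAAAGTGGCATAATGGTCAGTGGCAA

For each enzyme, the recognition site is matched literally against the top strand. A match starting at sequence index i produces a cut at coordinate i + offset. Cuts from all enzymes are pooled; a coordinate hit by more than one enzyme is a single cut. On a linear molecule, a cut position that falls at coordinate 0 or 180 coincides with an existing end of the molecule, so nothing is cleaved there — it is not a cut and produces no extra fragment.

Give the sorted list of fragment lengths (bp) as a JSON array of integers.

Scan for sites:
  KluVI AGTGGC/0: at [63, 70, 79, 123, 157, 172] ⇒ [63, 70, 79, 123, 157, 172]
  SqiIII AATGTTT/7: at [38, 97, 107] ⇒ [45, 104, 114]
  GruV GGCCGAT/5: at [7, 147] ⇒ [12, 152]
  UxaV ATAATGGT/8: at [89, 163] ⇒ [97, 171]

Pooled cuts: [12, 45, 63, 70, 79, 97, 104, 114, 123, 152, 157, 171, 172]

Fragment lengths:
  [0,12): 12 bp
  [12,45): 33 bp
  [45,63): 18 bp
  [63,70): 7 bp
  [70,79): 9 bp
  [79,97): 18 bp
  [97,104): 7 bp
  [104,114): 10 bp
  [114,123): 9 bp
  [123,152): 29 bp
  [152,157): 5 bp
  [157,171): 14 bp
  [171,172): 1 bp
  [172,180): 8 bp

[1,5,7,7,8,9,9,10,12,14,18,18,29,33]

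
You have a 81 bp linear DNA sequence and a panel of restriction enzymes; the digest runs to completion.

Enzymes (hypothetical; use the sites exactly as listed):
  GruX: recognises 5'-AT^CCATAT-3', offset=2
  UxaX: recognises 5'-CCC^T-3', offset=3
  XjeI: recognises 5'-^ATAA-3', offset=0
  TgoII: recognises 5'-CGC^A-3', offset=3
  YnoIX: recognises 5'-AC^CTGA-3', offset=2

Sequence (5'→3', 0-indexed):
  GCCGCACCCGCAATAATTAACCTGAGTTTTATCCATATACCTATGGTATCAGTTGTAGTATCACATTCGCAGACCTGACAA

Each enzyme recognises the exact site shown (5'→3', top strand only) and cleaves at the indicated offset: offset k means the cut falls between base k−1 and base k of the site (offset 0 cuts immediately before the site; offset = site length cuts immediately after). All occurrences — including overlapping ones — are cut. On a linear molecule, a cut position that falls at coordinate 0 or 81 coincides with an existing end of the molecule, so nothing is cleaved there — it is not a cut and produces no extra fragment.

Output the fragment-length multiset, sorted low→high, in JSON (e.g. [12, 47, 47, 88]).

[1,4,5,6,7,9,11,38]

Scan for sites:
  GruX (ATCCATAT, off=2): starts [30] → cuts [32]
  UxaX (CCCT, off=3): no sites
  XjeI (ATAA, off=0): starts [12] → cuts [12]
  TgoII (CGCA, off=3): starts [2, 8, 67] → cuts [5, 11, 70]
  YnoIX (ACCTGA, off=2): starts [19, 72] → cuts [21, 74]

Pooled cuts: [5, 11, 12, 21, 32, 70, 74]

Fragments:
  [0,5): 5 bp
  [5,11): 6 bp
  [11,12): 1 bp
  [12,21): 9 bp
  [21,32): 11 bp
  [32,70): 38 bp
  [70,74): 4 bp
  [74,81): 7 bp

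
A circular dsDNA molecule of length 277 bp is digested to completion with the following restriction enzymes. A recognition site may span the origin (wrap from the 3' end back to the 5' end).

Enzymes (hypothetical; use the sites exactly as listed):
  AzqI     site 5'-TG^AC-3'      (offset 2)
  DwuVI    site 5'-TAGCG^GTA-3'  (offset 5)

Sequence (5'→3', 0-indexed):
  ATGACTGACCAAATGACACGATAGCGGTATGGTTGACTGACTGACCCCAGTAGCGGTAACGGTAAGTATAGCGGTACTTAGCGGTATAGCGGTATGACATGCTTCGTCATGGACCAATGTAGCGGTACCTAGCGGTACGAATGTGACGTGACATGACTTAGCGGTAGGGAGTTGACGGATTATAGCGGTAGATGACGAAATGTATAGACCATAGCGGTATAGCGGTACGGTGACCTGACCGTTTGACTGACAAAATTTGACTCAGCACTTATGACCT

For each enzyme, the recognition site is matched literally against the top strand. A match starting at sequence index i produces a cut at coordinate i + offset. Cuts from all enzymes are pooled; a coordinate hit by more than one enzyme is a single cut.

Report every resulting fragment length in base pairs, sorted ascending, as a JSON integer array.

Scan for sites:
  AzqI TGAC/2: at [1, 5, 13, 33, 37, 41, 94, 143, 148, 153, 172, 192, 230, 235, 243, 247, 257, 271] ⇒ [3, 7, 15, 35, 39, 43, 96, 145, 150, 155, 174, 194, 232, 237, 245, 249, 259, 273]
  DwuVI TAGCGGTA/5: at [21, 50, 68, 78, 86, 119, 129, 158, 182, 211, 219] ⇒ [26, 55, 73, 83, 91, 124, 134, 163, 187, 216, 224]

Pooled cuts: [3, 7, 15, 26, 35, 39, 43, 55, 73, 83, 91, 96, 124, 134, 145, 150, 155, 163, 174, 187, 194, 216, 224, 232, 237, 245, 249, 259, 273]

Fragments:
  3→7: 4 bp
  7→15: 8 bp
  15→26: 11 bp
  26→35: 9 bp
  35→39: 4 bp
  39→43: 4 bp
  43→55: 12 bp
  55→73: 18 bp
  73→83: 10 bp
  83→91: 8 bp
  91→96: 5 bp
  96→124: 28 bp
  124→134: 10 bp
  134→145: 11 bp
  145→150: 5 bp
  150→155: 5 bp
  155→163: 8 bp
  163→174: 11 bp
  174→187: 13 bp
  187→194: 7 bp
  194→216: 22 bp
  216→224: 8 bp
  224→232: 8 bp
  232→237: 5 bp
  237→245: 8 bp
  245→249: 4 bp
  249→259: 10 bp
  259→273: 14 bp
  273→3 (wrap): 277-273+3 = 7 bp

[4,4,4,4,5,5,5,5,7,7,8,8,8,8,8,8,9,10,10,10,11,11,11,12,13,14,18,22,28]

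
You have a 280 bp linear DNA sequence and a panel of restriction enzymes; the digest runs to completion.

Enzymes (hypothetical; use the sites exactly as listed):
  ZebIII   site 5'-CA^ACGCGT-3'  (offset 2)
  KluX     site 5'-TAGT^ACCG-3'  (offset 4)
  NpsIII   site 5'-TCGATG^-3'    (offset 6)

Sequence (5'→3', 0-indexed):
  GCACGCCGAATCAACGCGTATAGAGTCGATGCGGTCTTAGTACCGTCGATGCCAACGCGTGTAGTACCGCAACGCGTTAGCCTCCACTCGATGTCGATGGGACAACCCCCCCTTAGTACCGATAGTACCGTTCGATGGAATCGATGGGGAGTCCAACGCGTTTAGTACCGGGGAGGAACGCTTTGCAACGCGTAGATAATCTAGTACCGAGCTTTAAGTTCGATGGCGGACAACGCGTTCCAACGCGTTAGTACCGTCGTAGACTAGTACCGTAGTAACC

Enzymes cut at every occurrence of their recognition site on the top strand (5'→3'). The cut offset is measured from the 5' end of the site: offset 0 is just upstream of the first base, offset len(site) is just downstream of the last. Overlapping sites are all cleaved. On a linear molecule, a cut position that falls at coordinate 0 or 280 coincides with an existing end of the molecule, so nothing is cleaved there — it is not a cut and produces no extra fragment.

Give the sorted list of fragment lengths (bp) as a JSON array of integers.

Per-enzyme occurrences:
  ZebIII CAACGCGT/2: at [11, 52, 69, 153, 185, 230, 240] ⇒ [13, 54, 71, 155, 187, 232, 242]
  KluX TAGTACCG/4: at [37, 61, 113, 122, 162, 201, 248, 264] ⇒ [41, 65, 117, 126, 166, 205, 252, 268]
  NpsIII TCGATG/6: at [25, 45, 87, 93, 131, 140, 219] ⇒ [31, 51, 93, 99, 137, 146, 225]

Pooled cuts: [13, 31, 41, 51, 54, 65, 71, 93, 99, 117, 126, 137, 146, 155, 166, 187, 205, 225, 232, 242, 252, 268]

Fragments:
  [0,13): 13 bp
  [13,31): 18 bp
  [31,41): 10 bp
  [41,51): 10 bp
  [51,54): 3 bp
  [54,65): 11 bp
  [65,71): 6 bp
  [71,93): 22 bp
  [93,99): 6 bp
  [99,117): 18 bp
  [117,126): 9 bp
  [126,137): 11 bp
  [137,146): 9 bp
  [146,155): 9 bp
  [155,166): 11 bp
  [166,187): 21 bp
  [187,205): 18 bp
  [205,225): 20 bp
  [225,232): 7 bp
  [232,242): 10 bp
  [242,252): 10 bp
  [252,268): 16 bp
  [268,280): 12 bp

[3,6,6,7,9,9,9,10,10,10,10,11,11,11,12,13,16,18,18,18,20,21,22]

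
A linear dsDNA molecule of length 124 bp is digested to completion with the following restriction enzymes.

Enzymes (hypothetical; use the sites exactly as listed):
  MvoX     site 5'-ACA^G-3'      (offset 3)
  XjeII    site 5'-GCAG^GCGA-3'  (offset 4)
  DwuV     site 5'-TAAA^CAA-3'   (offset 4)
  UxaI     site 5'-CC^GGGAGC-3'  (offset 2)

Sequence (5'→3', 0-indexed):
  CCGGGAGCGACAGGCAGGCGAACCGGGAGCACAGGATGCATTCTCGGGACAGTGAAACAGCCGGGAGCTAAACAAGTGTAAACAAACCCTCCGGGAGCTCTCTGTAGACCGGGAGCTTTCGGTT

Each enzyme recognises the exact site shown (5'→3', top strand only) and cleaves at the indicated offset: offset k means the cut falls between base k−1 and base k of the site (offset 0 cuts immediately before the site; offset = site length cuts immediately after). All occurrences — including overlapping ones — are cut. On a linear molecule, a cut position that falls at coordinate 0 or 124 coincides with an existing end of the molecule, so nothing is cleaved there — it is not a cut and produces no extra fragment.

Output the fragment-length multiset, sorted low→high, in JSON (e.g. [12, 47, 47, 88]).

[2,3,5,7,8,9,10,10,10,10,14,18,18]

Site scan:
  MvoX ACAG/3: at [9, 30, 48, 56] ⇒ [12, 33, 51, 59]
  XjeII GCAGGCGA/4: at [13] ⇒ [17]
  DwuV TAAACAA/4: at [68, 78] ⇒ [72, 82]
  UxaI CCGGGAGC/2: at [0, 22, 60, 90, 108] ⇒ [2, 24, 62, 92, 110]

Pooled cuts: [2, 12, 17, 24, 33, 51, 59, 62, 72, 82, 92, 110]

Fragment lengths:
  [0,2): 2 bp
  [2,12): 10 bp
  [12,17): 5 bp
  [17,24): 7 bp
  [24,33): 9 bp
  [33,51): 18 bp
  [51,59): 8 bp
  [59,62): 3 bp
  [62,72): 10 bp
  [72,82): 10 bp
  [82,92): 10 bp
  [92,110): 18 bp
  [110,124): 14 bp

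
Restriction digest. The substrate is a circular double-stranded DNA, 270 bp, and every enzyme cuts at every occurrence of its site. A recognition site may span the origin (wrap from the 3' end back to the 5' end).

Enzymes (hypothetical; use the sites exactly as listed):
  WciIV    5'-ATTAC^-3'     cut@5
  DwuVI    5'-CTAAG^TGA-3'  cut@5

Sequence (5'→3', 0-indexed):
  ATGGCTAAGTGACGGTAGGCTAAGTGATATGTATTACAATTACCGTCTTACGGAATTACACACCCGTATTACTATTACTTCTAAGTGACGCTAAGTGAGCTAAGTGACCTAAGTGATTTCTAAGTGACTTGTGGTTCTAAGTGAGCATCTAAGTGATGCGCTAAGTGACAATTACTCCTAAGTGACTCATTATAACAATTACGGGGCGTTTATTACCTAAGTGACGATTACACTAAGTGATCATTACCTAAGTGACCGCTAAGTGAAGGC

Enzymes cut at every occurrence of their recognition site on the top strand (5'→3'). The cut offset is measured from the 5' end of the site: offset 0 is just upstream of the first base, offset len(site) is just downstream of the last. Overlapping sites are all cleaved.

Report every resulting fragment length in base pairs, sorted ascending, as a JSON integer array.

Scan for sites:
  WciIV ATTAC/5: at [32, 38, 54, 67, 73, 170, 197, 211, 226, 242] ⇒ [37, 43, 59, 72, 78, 175, 202, 216, 231, 247]
  DwuVI CTAAGTGA/5: at [4, 19, 80, 90, 99, 108, 119, 136, 148, 160, 177, 216, 232, 247, 258] ⇒ [9, 24, 85, 95, 104, 113, 124, 141, 153, 165, 182, 221, 237, 252, 263]

Pooled cuts: [9, 24, 37, 43, 59, 72, 78, 85, 95, 104, 113, 124, 141, 153, 165, 175, 182, 202, 216, 221, 231, 237, 247, 252, 263]

Fragment lengths:
  9→24: 15 bp
  24→37: 13 bp
  37→43: 6 bp
  43→59: 16 bp
  59→72: 13 bp
  72→78: 6 bp
  78→85: 7 bp
  85→95: 10 bp
  95→104: 9 bp
  104→113: 9 bp
  113→124: 11 bp
  124→141: 17 bp
  141→153: 12 bp
  153→165: 12 bp
  165→175: 10 bp
  175→182: 7 bp
  182→202: 20 bp
  202→216: 14 bp
  216→221: 5 bp
  221→231: 10 bp
  231→237: 6 bp
  237→247: 10 bp
  247→252: 5 bp
  252→263: 11 bp
  263→9 (wrap): 270-263+9 = 16 bp

[5,5,6,6,6,7,7,9,9,10,10,10,10,11,11,12,12,13,13,14,15,16,16,17,20]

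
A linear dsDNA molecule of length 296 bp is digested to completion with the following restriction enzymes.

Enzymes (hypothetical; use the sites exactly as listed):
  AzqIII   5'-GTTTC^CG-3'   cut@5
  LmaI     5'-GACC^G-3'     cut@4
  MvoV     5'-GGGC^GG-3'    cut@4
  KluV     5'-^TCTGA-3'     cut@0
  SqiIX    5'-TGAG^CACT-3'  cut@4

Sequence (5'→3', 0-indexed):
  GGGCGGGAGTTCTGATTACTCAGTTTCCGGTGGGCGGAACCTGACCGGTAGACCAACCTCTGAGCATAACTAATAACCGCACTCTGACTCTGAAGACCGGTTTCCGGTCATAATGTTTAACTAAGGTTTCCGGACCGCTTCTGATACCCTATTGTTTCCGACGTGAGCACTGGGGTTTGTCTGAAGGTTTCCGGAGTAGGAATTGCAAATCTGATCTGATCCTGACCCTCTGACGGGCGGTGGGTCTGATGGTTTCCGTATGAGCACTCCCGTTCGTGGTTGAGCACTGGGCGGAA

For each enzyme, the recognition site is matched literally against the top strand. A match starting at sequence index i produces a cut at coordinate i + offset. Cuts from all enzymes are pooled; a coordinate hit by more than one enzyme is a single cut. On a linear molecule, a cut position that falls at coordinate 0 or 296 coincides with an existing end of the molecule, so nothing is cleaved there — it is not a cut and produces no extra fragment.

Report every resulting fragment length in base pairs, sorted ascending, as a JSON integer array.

Scan for sites:
  AzqIII (GTTTCCG, off=5): starts [22, 99, 125, 153, 186, 251] → cuts [27, 104, 130, 158, 191, 256]
  LmaI (GACCG, off=4): starts [42, 94, 132] → cuts [46, 98, 136]
  MvoV (GGGCGG, off=4): starts [0, 31, 234, 288] → cuts [4, 35, 238, 292]
  KluV (TCTGA, off=0): starts [10, 58, 82, 88, 139, 179, 209, 214, 228, 244] → cuts [10, 58, 82, 88, 139, 179, 209, 214, 228, 244]
  SqiIX (TGAGCACT, off=4): starts [163, 260, 280] → cuts [167, 264, 284]

Pooled cuts: [4, 10, 27, 35, 46, 58, 82, 88, 98, 104, 130, 136, 139, 158, 167, 179, 191, 209, 214, 228, 238, 244, 256, 264, 284, 292]

Fragment lengths:
  [0,4): 4 bp
  [4,10): 6 bp
  [10,27): 17 bp
  [27,35): 8 bp
  [35,46): 11 bp
  [46,58): 12 bp
  [58,82): 24 bp
  [82,88): 6 bp
  [88,98): 10 bp
  [98,104): 6 bp
  [104,130): 26 bp
  [130,136): 6 bp
  [136,139): 3 bp
  [139,158): 19 bp
  [158,167): 9 bp
  [167,179): 12 bp
  [179,191): 12 bp
  [191,209): 18 bp
  [209,214): 5 bp
  [214,228): 14 bp
  [228,238): 10 bp
  [238,244): 6 bp
  [244,256): 12 bp
  [256,264): 8 bp
  [264,284): 20 bp
  [284,292): 8 bp
  [292,296): 4 bp

[3,4,4,5,6,6,6,6,6,8,8,8,9,10,10,11,12,12,12,12,14,17,18,19,20,24,26]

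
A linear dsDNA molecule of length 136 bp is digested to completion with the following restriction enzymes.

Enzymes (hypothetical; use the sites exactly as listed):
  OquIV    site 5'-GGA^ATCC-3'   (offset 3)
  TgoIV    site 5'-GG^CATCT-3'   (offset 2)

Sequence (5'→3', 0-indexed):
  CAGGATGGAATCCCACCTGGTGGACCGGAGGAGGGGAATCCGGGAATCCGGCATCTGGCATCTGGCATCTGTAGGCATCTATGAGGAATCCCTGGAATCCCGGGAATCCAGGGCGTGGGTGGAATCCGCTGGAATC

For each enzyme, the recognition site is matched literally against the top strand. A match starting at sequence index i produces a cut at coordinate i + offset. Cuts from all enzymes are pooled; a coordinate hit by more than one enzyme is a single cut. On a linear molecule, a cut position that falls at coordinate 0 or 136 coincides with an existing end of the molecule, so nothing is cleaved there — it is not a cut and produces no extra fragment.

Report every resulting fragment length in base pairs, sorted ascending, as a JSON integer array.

Per-enzyme occurrences:
  OquIV (GGAATCC, off=3): starts [6, 34, 42, 84, 93, 102, 120] → cuts [9, 37, 45, 87, 96, 105, 123]
  TgoIV (GGCATCT, off=2): starts [49, 56, 63, 73] → cuts [51, 58, 65, 75]

Pooled cuts: [9, 37, 45, 51, 58, 65, 75, 87, 96, 105, 123]

Fragment lengths:
  [0,9): 9 bp
  [9,37): 28 bp
  [37,45): 8 bp
  [45,51): 6 bp
  [51,58): 7 bp
  [58,65): 7 bp
  [65,75): 10 bp
  [75,87): 12 bp
  [87,96): 9 bp
  [96,105): 9 bp
  [105,123): 18 bp
  [123,136): 13 bp

[6,7,7,8,9,9,9,10,12,13,18,28]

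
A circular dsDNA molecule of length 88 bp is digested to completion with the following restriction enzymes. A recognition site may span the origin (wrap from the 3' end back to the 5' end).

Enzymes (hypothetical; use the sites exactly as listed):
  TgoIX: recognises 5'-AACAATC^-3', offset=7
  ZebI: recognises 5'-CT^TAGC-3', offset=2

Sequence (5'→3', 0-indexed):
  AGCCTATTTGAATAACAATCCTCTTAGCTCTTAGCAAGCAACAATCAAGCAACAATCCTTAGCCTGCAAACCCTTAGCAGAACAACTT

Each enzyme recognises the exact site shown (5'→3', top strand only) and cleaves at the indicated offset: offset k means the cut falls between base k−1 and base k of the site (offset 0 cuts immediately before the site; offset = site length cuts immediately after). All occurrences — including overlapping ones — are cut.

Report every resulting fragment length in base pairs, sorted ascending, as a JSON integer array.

Scan for sites:
  TgoIX (AACAATC, off=7): starts [13, 39, 50] → cuts [20, 46, 57]
  ZebI (CTTAGC, off=2): starts [22, 29, 57, 72, 85] → cuts [24, 31, 59, 74, 87]

All cut coordinates (distinct, sorted): [20, 24, 31, 46, 57, 59, 74, 87]

Fragment lengths:
  20→24: 4 bp
  24→31: 7 bp
  31→46: 15 bp
  46→57: 11 bp
  57→59: 2 bp
  59→74: 15 bp
  74→87: 13 bp
  87→20 (wrap): 88-87+20 = 21 bp

[2,4,7,11,13,15,15,21]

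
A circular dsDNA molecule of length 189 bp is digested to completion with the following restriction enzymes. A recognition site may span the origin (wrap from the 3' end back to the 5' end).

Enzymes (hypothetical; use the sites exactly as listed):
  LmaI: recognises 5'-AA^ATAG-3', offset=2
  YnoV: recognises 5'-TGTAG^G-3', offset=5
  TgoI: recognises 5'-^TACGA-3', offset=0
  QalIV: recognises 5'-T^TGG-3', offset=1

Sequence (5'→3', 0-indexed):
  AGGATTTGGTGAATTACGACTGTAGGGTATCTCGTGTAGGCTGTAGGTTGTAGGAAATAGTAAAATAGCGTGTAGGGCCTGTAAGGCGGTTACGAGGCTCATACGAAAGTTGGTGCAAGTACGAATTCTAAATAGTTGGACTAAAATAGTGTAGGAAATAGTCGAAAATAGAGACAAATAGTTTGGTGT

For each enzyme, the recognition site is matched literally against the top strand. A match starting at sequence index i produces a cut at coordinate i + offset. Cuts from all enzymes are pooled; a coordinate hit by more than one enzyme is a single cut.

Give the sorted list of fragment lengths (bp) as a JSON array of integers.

[3,3,4,5,6,7,7,8,8,8,9,9,9,9,10,10,11,11,11,12,14,15]

Per-enzyme occurrences:
  LmaI AAATAG/2: at [54, 62, 129, 143, 155, 165, 175] ⇒ [56, 64, 131, 145, 157, 167, 177]
  YnoV TGTAGG/5: at [20, 34, 41, 48, 70, 149, 186] ⇒ [2, 25, 39, 46, 53, 75, 154]
  TgoI TACGA/0: at [14, 90, 101, 119] ⇒ [14, 90, 101, 119]
  QalIV TTGG/1: at [5, 109, 135, 182] ⇒ [6, 110, 136, 183]

All cut coordinates (distinct, sorted): [2, 6, 14, 25, 39, 46, 53, 56, 64, 75, 90, 101, 110, 119, 131, 136, 145, 154, 157, 167, 177, 183]

Fragments:
  2→6: 4 bp
  6→14: 8 bp
  14→25: 11 bp
  25→39: 14 bp
  39→46: 7 bp
  46→53: 7 bp
  53→56: 3 bp
  56→64: 8 bp
  64→75: 11 bp
  75→90: 15 bp
  90→101: 11 bp
  101→110: 9 bp
  110→119: 9 bp
  119→131: 12 bp
  131→136: 5 bp
  136→145: 9 bp
  145→154: 9 bp
  154→157: 3 bp
  157→167: 10 bp
  167→177: 10 bp
  177→183: 6 bp
  183→2 (wrap): 189-183+2 = 8 bp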